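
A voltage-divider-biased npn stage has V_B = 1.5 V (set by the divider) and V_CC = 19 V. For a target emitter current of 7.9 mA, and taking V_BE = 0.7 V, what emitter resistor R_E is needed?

R_E ≈ 0.1 kΩ

V_E = V_B − V_BE = 1.5 − 0.7 = 0.8 V.
R_E = V_E / I_E = 0.8 / 7.9 = 0.101 kΩ.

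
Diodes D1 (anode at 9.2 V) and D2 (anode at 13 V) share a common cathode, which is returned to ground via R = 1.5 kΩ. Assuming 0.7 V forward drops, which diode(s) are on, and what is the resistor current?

Assume both conduct. Then node N would need to be at both 9.2−0.7 = 8.5 V and 13−0.7 = 12.3 V, which is impossible.
Assume only D2 conducts: V_N = 13 − 0.7 = 12.3 V, so I_R = 12.3/1.5 = 8.2 mA.
Check D1: its anode-to-cathode voltage is 9.2 − 12.3 = -3.1 V < 0.7 V, so it is off. The assumption is consistent.

Only D2 conducts; I_R ≈ 8.2 mA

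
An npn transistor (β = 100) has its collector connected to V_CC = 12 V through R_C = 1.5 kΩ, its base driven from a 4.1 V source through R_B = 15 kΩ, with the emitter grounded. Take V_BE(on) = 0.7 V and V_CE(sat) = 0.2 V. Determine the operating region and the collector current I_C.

saturation; I_C ≈ 7.9 mA

Assume active: I_B = (4.1 − 0.7)/15 = 0.227 mA, giving I_C = β·I_B = 22.7 mA.
But then V_CE = 12 − 22.7×1.5 = -22 V < V_CE(sat) = 0.2 V — impossible in the active region.
So the transistor is saturated. With V_CE = 0.2 V, I_C = (V_CC − 0.2)/R_C = 11.8/1.5 = 7.87 mA.
Check: β·I_B = 22.7 mA > I_C = 7.87 mA, confirming saturation.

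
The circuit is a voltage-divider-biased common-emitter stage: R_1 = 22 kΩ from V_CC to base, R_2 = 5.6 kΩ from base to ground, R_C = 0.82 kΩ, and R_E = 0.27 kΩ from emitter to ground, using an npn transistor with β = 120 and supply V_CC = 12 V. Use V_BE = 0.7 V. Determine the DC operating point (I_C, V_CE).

Thevenize the base divider: V_Th = V_CC·R_2/(R_1+R_2) = 12×5.6/27.6 = 2.43 V, R_Th = R_1‖R_2 = 4.46 kΩ.
Base-emitter loop: V_Th = I_B·R_Th + V_BE + (β+1)I_B·R_E, so I_B = (2.43 − 0.7) / (4.46 + 121×0.27) = 0.0467 mA.
I_C = β·I_B = 120×0.0467 = 5.61 mA, and I_E = (β+1)I_B = 5.65 mA.
V_CE = V_CC − I_C·R_C − I_E·R_E = 12 − 5.61×0.82 − 5.65×0.27 = 5.88 V.
V_CE = 5.88 V > 0.2 V confirms active-region operation.

I_C ≈ 5.6 mA, V_CE ≈ 5.9 V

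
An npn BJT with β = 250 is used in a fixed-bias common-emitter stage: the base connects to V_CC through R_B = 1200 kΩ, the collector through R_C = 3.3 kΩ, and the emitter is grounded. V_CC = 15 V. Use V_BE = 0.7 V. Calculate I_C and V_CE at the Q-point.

I_C ≈ 3 mA, V_CE ≈ 5.2 V

Base loop: V_CC = I_B·R_B + V_BE, so I_B = (15 − 0.7)/1200 kΩ = 0.0119 mA.
In the active region I_C = β·I_B = 250 × 0.0119 = 2.98 mA.
Collector loop: V_CE = V_CC − I_C·R_C = 15 − 2.98×3.3 = 5.17 V.
Since V_CE = 5.17 V > V_CE(sat) ≈ 0.2 V, the transistor is in the active region as assumed.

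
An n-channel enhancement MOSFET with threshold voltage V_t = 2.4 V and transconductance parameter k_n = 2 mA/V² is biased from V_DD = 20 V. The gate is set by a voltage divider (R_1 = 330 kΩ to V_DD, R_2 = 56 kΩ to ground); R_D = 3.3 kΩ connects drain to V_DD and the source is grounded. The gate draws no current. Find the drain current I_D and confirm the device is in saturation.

I_D ≈ 0.25 mA

V_G = V_DD·R_2/(R_1+R_2) = 20×56/386 = 2.9 V. With the source grounded, V_GS = V_G = 2.9 V.
Assume saturation: I_D = (k_n/2)(V_GS − V_t)² = (2/2)×(2.9 − 2.4)² = 1×0.502² = 0.252 mA.
V_DS = V_DD − I_D·R_D = 20 − 0.252×3.3 = 19.2 V.
Saturation requires V_DS ≥ V_GS − V_t = 0.502 V; 19.2 ≥ 0.502 ✓.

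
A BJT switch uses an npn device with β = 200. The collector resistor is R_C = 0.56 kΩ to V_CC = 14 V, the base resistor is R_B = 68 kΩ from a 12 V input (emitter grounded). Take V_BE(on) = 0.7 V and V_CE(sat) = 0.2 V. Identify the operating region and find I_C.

Assume active: I_B = (12 − 0.7)/68 = 0.166 mA, giving I_C = β·I_B = 33.2 mA.
But then V_CE = 14 − 33.2×0.56 = -4.61 V < V_CE(sat) = 0.2 V — impossible in the active region.
So the transistor is saturated. With V_CE = 0.2 V, I_C = (V_CC − 0.2)/R_C = 13.8/0.56 = 24.6 mA.
Check: β·I_B = 33.2 mA > I_C = 24.6 mA, confirming saturation.

saturation; I_C ≈ 25 mA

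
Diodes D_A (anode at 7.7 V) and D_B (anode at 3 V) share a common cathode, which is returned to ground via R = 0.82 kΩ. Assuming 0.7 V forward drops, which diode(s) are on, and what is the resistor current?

Only D_A conducts; I_R ≈ 8.5 mA

Assume both conduct. Then node N would need to be at both 7.7−0.7 = 7 V and 3−0.7 = 2.3 V, which is impossible.
Assume only D_A conducts: V_N = 7.7 − 0.7 = 7 V, so I_R = 7/0.82 = 8.54 mA.
Check D_B: its anode-to-cathode voltage is 3 − 7 = -4 V < 0.7 V, so it is off. The assumption is consistent.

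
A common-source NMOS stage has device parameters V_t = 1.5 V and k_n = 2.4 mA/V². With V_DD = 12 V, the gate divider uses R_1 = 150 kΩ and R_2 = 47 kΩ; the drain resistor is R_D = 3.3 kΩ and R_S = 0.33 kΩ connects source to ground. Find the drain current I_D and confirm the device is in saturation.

I_D ≈ 1.2 mA

V_G = V_DD·R_2/(R_1+R_2) = 12×47/197 = 2.86 V.
Assume saturation: I_D = (k_n/2)(V_GS − V_t)² with V_GS = V_G − I_D·R_S = 2.86 − 0.33·I_D.
Substituting gives 0.131·I_D² − 2.08·I_D + 2.23 = 0, with roots I_D = 1.16 or 14.8 mA.
The root I_D = 14.8 mA gives V_GS = -2.01 V ≤ V_t, so take I_D = 1.16 mA.
Then V_GS = 2.48 V and V_DS = V_DD − I_D(R_D+R_S) = 12 − 1.16×3.63 = 7.8 V.
Saturation requires V_DS ≥ V_GS − V_t = 0.981 V; 7.8 ≥ 0.981 ✓.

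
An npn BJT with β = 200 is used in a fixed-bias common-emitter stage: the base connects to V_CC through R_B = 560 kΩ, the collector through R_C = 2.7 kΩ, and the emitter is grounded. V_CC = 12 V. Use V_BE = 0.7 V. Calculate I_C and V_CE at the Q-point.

Base loop: V_CC = I_B·R_B + V_BE, so I_B = (12 − 0.7)/560 kΩ = 0.0202 mA.
In the active region I_C = β·I_B = 200 × 0.0202 = 4.04 mA.
Collector loop: V_CE = V_CC − I_C·R_C = 12 − 4.04×2.7 = 1.1 V.
Since V_CE = 1.1 V > V_CE(sat) ≈ 0.2 V, the transistor is in the active region as assumed.

I_C ≈ 4 mA, V_CE ≈ 1.1 V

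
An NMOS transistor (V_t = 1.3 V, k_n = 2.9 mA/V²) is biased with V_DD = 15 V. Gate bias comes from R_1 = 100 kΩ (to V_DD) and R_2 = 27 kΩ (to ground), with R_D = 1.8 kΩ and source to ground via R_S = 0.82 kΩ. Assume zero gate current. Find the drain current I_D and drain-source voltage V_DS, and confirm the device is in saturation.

I_D ≈ 1.2 mA, V_DS ≈ 12 V

V_G = V_DD·R_2/(R_1+R_2) = 15×27/127 = 3.19 V.
Assume saturation: I_D = (k_n/2)(V_GS − V_t)² with V_GS = V_G − I_D·R_S = 3.19 − 0.82·I_D.
Substituting gives 0.975·I_D² − 5.49·I_D + 5.17 = 0, with roots I_D = 1.2 or 4.44 mA.
The root I_D = 4.44 mA gives V_GS = -0.449 V ≤ V_t, so take I_D = 1.2 mA.
Then V_GS = 2.21 V and V_DS = V_DD − I_D(R_D+R_S) = 15 − 1.2×2.62 = 11.9 V.
Saturation requires V_DS ≥ V_GS − V_t = 0.908 V; 11.9 ≥ 0.908 ✓.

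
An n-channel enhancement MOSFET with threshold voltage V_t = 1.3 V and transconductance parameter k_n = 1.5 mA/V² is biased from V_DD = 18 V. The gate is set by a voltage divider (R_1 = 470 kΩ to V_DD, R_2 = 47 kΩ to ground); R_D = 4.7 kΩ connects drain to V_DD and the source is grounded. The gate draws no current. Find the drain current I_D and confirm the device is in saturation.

I_D ≈ 0.085 mA

V_G = V_DD·R_2/(R_1+R_2) = 18×47/517 = 1.64 V. With the source grounded, V_GS = V_G = 1.64 V.
Assume saturation: I_D = (k_n/2)(V_GS − V_t)² = (1.5/2)×(1.64 − 1.3)² = 0.75×0.336² = 0.0849 mA.
V_DS = V_DD − I_D·R_D = 18 − 0.0849×4.7 = 17.6 V.
Saturation requires V_DS ≥ V_GS − V_t = 0.336 V; 17.6 ≥ 0.336 ✓.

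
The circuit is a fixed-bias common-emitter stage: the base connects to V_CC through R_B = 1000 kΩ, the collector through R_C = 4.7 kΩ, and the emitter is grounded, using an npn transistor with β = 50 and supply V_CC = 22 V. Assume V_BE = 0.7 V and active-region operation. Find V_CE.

V_CE ≈ 17 V

Base loop: V_CC = I_B·R_B + V_BE, so I_B = (22 − 0.7)/1000 kΩ = 0.0213 mA.
In the active region I_C = β·I_B = 50 × 0.0213 = 1.06 mA.
Collector loop: V_CE = V_CC − I_C·R_C = 22 − 1.06×4.7 = 17 V.
Since V_CE = 17 V > V_CE(sat) ≈ 0.2 V, the transistor is in the active region as assumed.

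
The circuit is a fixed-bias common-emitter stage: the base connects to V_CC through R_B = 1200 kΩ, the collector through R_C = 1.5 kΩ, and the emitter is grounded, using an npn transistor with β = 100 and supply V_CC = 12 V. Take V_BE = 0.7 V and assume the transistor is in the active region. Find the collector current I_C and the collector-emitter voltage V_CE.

I_C ≈ 0.94 mA, V_CE ≈ 11 V

Base loop: V_CC = I_B·R_B + V_BE, so I_B = (12 − 0.7)/1200 kΩ = 0.00942 mA.
In the active region I_C = β·I_B = 100 × 0.00942 = 0.942 mA.
Collector loop: V_CE = V_CC − I_C·R_C = 12 − 0.942×1.5 = 10.6 V.
Since V_CE = 10.6 V > V_CE(sat) ≈ 0.2 V, the transistor is in the active region as assumed.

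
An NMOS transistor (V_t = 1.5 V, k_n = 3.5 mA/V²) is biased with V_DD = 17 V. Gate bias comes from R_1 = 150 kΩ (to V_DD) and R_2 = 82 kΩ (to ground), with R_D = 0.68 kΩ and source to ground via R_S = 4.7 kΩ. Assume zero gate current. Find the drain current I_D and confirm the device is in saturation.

V_G = V_DD·R_2/(R_1+R_2) = 17×82/232 = 6.01 V.
Assume saturation: I_D = (k_n/2)(V_GS − V_t)² with V_GS = V_G − I_D·R_S = 6.01 − 4.7·I_D.
Substituting gives 38.7·I_D² − 75.2·I_D + 35.6 = 0, with roots I_D = 0.814 or 1.13 mA.
The root I_D = 1.13 mA gives V_GS = 0.696 V ≤ V_t, so take I_D = 0.814 mA.
Then V_GS = 2.18 V and V_DS = V_DD − I_D(R_D+R_S) = 17 − 0.814×5.38 = 12.6 V.
Saturation requires V_DS ≥ V_GS − V_t = 0.682 V; 12.6 ≥ 0.682 ✓.

I_D ≈ 0.81 mA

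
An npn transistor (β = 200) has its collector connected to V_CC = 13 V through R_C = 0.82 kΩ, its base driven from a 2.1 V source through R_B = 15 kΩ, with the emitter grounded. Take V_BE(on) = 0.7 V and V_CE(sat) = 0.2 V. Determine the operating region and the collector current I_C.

saturation; I_C ≈ 16 mA

Assume active: I_B = (2.1 − 0.7)/15 = 0.0933 mA, giving I_C = β·I_B = 18.7 mA.
But then V_CE = 13 − 18.7×0.82 = -2.31 V < V_CE(sat) = 0.2 V — impossible in the active region.
So the transistor is saturated. With V_CE = 0.2 V, I_C = (V_CC − 0.2)/R_C = 12.8/0.82 = 15.6 mA.
Check: β·I_B = 18.7 mA > I_C = 15.6 mA, confirming saturation.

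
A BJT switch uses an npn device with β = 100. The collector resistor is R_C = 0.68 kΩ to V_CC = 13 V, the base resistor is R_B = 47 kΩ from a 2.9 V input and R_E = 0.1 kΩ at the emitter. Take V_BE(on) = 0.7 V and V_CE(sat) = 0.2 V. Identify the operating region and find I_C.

active; I_C ≈ 3.9 mA

Assume active. Base-emitter loop: I_B = (V_BB − V_BE)/(R_B + (β+1)R_E) = (2.9 − 0.7)/(47 + 101×0.1) = 0.0385 mA.
I_C = β·I_B = 100×0.0385 = 3.85 mA.
V_CE = V_CC − I_C·R_C − I_E·R_E = 13 − 3.85×0.68 − 3.89×0.1 = 9.99 V > V_CE(sat), so the active-region assumption holds.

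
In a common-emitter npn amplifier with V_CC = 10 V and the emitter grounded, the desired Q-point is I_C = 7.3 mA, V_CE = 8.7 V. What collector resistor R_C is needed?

R_C ≈ 0.18 kΩ

Collector loop: V_CC = I_C·R_C + V_CE.
R_C = (V_CC − V_CE)/I_C = (10 − 8.7)/7.3 = 0.178 kΩ.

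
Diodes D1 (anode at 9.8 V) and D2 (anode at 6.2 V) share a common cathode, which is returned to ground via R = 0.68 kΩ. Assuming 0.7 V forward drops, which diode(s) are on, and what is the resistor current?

Only D1 conducts; I_R ≈ 13 mA

Assume both conduct. Then node N would need to be at both 9.8−0.7 = 9.1 V and 6.2−0.7 = 5.5 V, which is impossible.
Assume only D1 conducts: V_N = 9.8 − 0.7 = 9.1 V, so I_R = 9.1/0.68 = 13.4 mA.
Check D2: its anode-to-cathode voltage is 6.2 − 9.1 = -2.9 V < 0.7 V, so it is off. The assumption is consistent.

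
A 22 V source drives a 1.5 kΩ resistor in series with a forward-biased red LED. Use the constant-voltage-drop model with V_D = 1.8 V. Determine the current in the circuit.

KVL around the loop: 22 = V_D + I·R = 1.8 + I × 1.5 kΩ.
So I = (22 − 1.8) / 1.5 kΩ = 20.2 / 1.5 = 13.5 mA.

I ≈ 13 mA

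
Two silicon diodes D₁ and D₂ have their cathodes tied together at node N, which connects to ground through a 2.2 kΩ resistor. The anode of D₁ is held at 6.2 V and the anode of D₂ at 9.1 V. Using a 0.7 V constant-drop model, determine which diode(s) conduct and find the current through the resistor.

Only D₂ conducts; I_R ≈ 3.8 mA

Assume both conduct. Then node N would need to be at both 6.2−0.7 = 5.5 V and 9.1−0.7 = 8.4 V, which is impossible.
Assume only D₂ conducts: V_N = 9.1 − 0.7 = 8.4 V, so I_R = 8.4/2.2 = 3.82 mA.
Check D₁: its anode-to-cathode voltage is 6.2 − 8.4 = -2.2 V < 0.7 V, so it is off. The assumption is consistent.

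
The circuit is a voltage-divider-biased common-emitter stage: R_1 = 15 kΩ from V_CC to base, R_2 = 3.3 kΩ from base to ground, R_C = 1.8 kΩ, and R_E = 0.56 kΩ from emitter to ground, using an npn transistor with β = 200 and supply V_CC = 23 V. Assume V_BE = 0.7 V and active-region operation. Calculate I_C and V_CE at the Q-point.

Thevenize the base divider: V_Th = V_CC·R_2/(R_1+R_2) = 23×3.3/18.3 = 4.15 V, R_Th = R_1‖R_2 = 2.7 kΩ.
Base-emitter loop: V_Th = I_B·R_Th + V_BE + (β+1)I_B·R_E, so I_B = (4.15 − 0.7) / (2.7 + 201×0.56) = 0.0299 mA.
I_C = β·I_B = 200×0.0299 = 5.98 mA, and I_E = (β+1)I_B = 6.01 mA.
V_CE = V_CC − I_C·R_C − I_E·R_E = 23 − 5.98×1.8 − 6.01×0.56 = 8.87 V.
V_CE = 8.87 V > 0.2 V confirms active-region operation.

I_C ≈ 6 mA, V_CE ≈ 8.9 V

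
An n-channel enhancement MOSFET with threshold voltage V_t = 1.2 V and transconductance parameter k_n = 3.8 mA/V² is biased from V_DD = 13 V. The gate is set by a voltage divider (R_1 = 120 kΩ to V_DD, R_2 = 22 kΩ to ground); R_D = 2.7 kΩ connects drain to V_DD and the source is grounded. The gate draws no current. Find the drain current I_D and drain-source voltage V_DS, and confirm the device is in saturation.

V_G = V_DD·R_2/(R_1+R_2) = 13×22/142 = 2.01 V. With the source grounded, V_GS = V_G = 2.01 V.
Assume saturation: I_D = (k_n/2)(V_GS − V_t)² = (3.8/2)×(2.01 − 1.2)² = 1.9×0.814² = 1.26 mA.
V_DS = V_DD − I_D·R_D = 13 − 1.26×2.7 = 9.6 V.
Saturation requires V_DS ≥ V_GS − V_t = 0.814 V; 9.6 ≥ 0.814 ✓.

I_D ≈ 1.3 mA, V_DS ≈ 9.6 V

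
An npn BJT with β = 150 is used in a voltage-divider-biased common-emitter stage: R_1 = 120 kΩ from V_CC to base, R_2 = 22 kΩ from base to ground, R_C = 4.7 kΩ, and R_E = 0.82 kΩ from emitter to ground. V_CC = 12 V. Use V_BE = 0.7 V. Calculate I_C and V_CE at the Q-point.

Thevenize the base divider: V_Th = V_CC·R_2/(R_1+R_2) = 12×22/142 = 1.86 V, R_Th = R_1‖R_2 = 18.6 kΩ.
Base-emitter loop: V_Th = I_B·R_Th + V_BE + (β+1)I_B·R_E, so I_B = (1.86 − 0.7) / (18.6 + 151×0.82) = 0.00814 mA.
I_C = β·I_B = 150×0.00814 = 1.22 mA, and I_E = (β+1)I_B = 1.23 mA.
V_CE = V_CC − I_C·R_C − I_E·R_E = 12 − 1.22×4.7 − 1.23×0.82 = 5.25 V.
V_CE = 5.25 V > 0.2 V confirms active-region operation.

I_C ≈ 1.2 mA, V_CE ≈ 5.3 V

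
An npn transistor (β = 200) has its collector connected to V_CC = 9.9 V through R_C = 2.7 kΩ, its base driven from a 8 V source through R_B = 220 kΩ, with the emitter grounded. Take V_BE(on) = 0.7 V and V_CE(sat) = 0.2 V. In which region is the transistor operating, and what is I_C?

Assume active: I_B = (8 − 0.7)/220 = 0.0332 mA, giving I_C = β·I_B = 6.64 mA.
But then V_CE = 9.9 − 6.64×2.7 = -8.02 V < V_CE(sat) = 0.2 V — impossible in the active region.
So the transistor is saturated. With V_CE = 0.2 V, I_C = (V_CC − 0.2)/R_C = 9.7/2.7 = 3.59 mA.
Check: β·I_B = 6.64 mA > I_C = 3.59 mA, confirming saturation.

saturation; I_C ≈ 3.6 mA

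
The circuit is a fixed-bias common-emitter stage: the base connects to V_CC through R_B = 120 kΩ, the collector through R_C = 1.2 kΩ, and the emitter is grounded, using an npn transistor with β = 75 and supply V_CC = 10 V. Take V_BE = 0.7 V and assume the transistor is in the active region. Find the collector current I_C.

I_C ≈ 5.8 mA

Base loop: V_CC = I_B·R_B + V_BE, so I_B = (10 − 0.7)/120 kΩ = 0.0775 mA.
In the active region I_C = β·I_B = 75 × 0.0775 = 5.81 mA.
Collector loop: V_CE = V_CC − I_C·R_C = 10 − 5.81×1.2 = 3.03 V.
Since V_CE = 3.03 V > V_CE(sat) ≈ 0.2 V, the transistor is in the active region as assumed.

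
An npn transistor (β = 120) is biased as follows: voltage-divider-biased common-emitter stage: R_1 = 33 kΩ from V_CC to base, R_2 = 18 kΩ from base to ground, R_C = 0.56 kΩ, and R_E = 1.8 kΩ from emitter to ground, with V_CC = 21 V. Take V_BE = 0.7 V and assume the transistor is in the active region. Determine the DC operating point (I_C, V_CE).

I_C ≈ 3.5 mA, V_CE ≈ 13 V

Thevenize the base divider: V_Th = V_CC·R_2/(R_1+R_2) = 21×18/51 = 7.41 V, R_Th = R_1‖R_2 = 11.6 kΩ.
Base-emitter loop: V_Th = I_B·R_Th + V_BE + (β+1)I_B·R_E, so I_B = (7.41 − 0.7) / (11.6 + 121×1.8) = 0.0293 mA.
I_C = β·I_B = 120×0.0293 = 3.51 mA, and I_E = (β+1)I_B = 3.54 mA.
V_CE = V_CC − I_C·R_C − I_E·R_E = 21 − 3.51×0.56 − 3.54×1.8 = 12.7 V.
V_CE = 12.7 V > 0.2 V confirms active-region operation.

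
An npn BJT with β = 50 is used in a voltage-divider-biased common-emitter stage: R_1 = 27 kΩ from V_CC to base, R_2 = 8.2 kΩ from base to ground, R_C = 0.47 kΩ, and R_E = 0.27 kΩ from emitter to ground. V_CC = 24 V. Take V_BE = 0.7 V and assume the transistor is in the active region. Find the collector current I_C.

I_C ≈ 12 mA

Thevenize the base divider: V_Th = V_CC·R_2/(R_1+R_2) = 24×8.2/35.2 = 5.59 V, R_Th = R_1‖R_2 = 6.29 kΩ.
Base-emitter loop: V_Th = I_B·R_Th + V_BE + (β+1)I_B·R_E, so I_B = (5.59 − 0.7) / (6.29 + 51×0.27) = 0.244 mA.
I_C = β·I_B = 50×0.244 = 12.2 mA, and I_E = (β+1)I_B = 12.4 mA.
V_CE = V_CC − I_C·R_C − I_E·R_E = 24 − 12.2×0.47 − 12.4×0.27 = 14.9 V.
V_CE = 14.9 V > 0.2 V confirms active-region operation.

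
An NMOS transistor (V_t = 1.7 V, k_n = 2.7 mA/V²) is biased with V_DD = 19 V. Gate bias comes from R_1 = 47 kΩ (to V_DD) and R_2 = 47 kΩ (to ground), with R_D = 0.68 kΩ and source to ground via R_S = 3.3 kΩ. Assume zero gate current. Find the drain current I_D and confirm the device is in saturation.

I_D ≈ 2 mA

V_G = V_DD·R_2/(R_1+R_2) = 19×47/94 = 9.5 V.
Assume saturation: I_D = (k_n/2)(V_GS − V_t)² with V_GS = V_G − I_D·R_S = 9.5 − 3.3·I_D.
Substituting gives 14.7·I_D² − 70.5·I_D + 82.1 = 0, with roots I_D = 2 or 2.8 mA.
The root I_D = 2.8 mA gives V_GS = 0.26 V ≤ V_t, so take I_D = 2 mA.
Then V_GS = 2.92 V and V_DS = V_DD − I_D(R_D+R_S) = 19 − 2×3.98 = 11.1 V.
Saturation requires V_DS ≥ V_GS − V_t = 1.22 V; 11.1 ≥ 1.22 ✓.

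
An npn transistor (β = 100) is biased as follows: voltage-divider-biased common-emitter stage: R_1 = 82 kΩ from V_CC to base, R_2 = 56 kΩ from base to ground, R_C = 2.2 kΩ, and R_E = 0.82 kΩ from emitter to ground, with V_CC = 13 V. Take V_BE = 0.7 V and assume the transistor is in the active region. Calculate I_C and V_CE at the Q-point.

Thevenize the base divider: V_Th = V_CC·R_2/(R_1+R_2) = 13×56/138 = 5.28 V, R_Th = R_1‖R_2 = 33.3 kΩ.
Base-emitter loop: V_Th = I_B·R_Th + V_BE + (β+1)I_B·R_E, so I_B = (5.28 − 0.7) / (33.3 + 101×0.82) = 0.0394 mA.
I_C = β·I_B = 100×0.0394 = 3.94 mA, and I_E = (β+1)I_B = 3.98 mA.
V_CE = V_CC − I_C·R_C − I_E·R_E = 13 − 3.94×2.2 − 3.98×0.82 = 1.07 V.
V_CE = 1.07 V > 0.2 V confirms active-region operation.

I_C ≈ 3.9 mA, V_CE ≈ 1.1 V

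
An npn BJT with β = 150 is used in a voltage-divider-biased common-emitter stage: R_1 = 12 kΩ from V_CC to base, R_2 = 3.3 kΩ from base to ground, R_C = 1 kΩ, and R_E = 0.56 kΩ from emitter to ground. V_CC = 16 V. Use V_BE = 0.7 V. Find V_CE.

Thevenize the base divider: V_Th = V_CC·R_2/(R_1+R_2) = 16×3.3/15.3 = 3.45 V, R_Th = R_1‖R_2 = 2.59 kΩ.
Base-emitter loop: V_Th = I_B·R_Th + V_BE + (β+1)I_B·R_E, so I_B = (3.45 − 0.7) / (2.59 + 151×0.56) = 0.0316 mA.
I_C = β·I_B = 150×0.0316 = 4.74 mA, and I_E = (β+1)I_B = 4.77 mA.
V_CE = V_CC − I_C·R_C − I_E·R_E = 16 − 4.74×1 − 4.77×0.56 = 8.6 V.
V_CE = 8.6 V > 0.2 V confirms active-region operation.

V_CE ≈ 8.6 V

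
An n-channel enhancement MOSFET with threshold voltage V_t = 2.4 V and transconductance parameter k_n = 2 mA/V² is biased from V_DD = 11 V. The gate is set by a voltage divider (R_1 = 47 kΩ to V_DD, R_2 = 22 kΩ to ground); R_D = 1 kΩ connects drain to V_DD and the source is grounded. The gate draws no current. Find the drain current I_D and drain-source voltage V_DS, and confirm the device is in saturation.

I_D ≈ 1.2 mA, V_DS ≈ 9.8 V

V_G = V_DD·R_2/(R_1+R_2) = 11×22/69 = 3.51 V. With the source grounded, V_GS = V_G = 3.51 V.
Assume saturation: I_D = (k_n/2)(V_GS − V_t)² = (2/2)×(3.51 − 2.4)² = 1×1.11² = 1.23 mA.
V_DS = V_DD − I_D·R_D = 11 − 1.23×1 = 9.77 V.
Saturation requires V_DS ≥ V_GS − V_t = 1.11 V; 9.77 ≥ 1.11 ✓.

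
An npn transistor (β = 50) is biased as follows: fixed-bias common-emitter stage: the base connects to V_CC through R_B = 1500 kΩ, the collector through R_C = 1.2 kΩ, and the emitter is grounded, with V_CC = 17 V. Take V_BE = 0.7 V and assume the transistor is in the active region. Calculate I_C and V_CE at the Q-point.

Base loop: V_CC = I_B·R_B + V_BE, so I_B = (17 − 0.7)/1500 kΩ = 0.0109 mA.
In the active region I_C = β·I_B = 50 × 0.0109 = 0.543 mA.
Collector loop: V_CE = V_CC − I_C·R_C = 17 − 0.543×1.2 = 16.3 V.
Since V_CE = 16.3 V > V_CE(sat) ≈ 0.2 V, the transistor is in the active region as assumed.

I_C ≈ 0.54 mA, V_CE ≈ 16 V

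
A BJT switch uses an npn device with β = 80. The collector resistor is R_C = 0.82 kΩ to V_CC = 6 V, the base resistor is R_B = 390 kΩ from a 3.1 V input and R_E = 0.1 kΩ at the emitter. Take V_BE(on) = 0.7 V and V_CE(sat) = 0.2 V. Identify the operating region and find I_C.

active; I_C ≈ 0.48 mA

Assume active. Base-emitter loop: I_B = (V_BB − V_BE)/(R_B + (β+1)R_E) = (3.1 − 0.7)/(390 + 81×0.1) = 0.00603 mA.
I_C = β·I_B = 80×0.00603 = 0.482 mA.
V_CE = V_CC − I_C·R_C − I_E·R_E = 6 − 0.482×0.82 − 0.488×0.1 = 5.56 V > V_CE(sat), so the active-region assumption holds.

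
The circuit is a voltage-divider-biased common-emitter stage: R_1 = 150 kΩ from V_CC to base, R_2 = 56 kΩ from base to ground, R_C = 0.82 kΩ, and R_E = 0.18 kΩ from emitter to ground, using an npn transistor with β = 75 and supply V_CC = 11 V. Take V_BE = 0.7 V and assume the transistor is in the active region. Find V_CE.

V_CE ≈ 7.8 V

Thevenize the base divider: V_Th = V_CC·R_2/(R_1+R_2) = 11×56/206 = 2.99 V, R_Th = R_1‖R_2 = 40.8 kΩ.
Base-emitter loop: V_Th = I_B·R_Th + V_BE + (β+1)I_B·R_E, so I_B = (2.99 − 0.7) / (40.8 + 76×0.18) = 0.0421 mA.
I_C = β·I_B = 75×0.0421 = 3.15 mA, and I_E = (β+1)I_B = 3.2 mA.
V_CE = V_CC − I_C·R_C − I_E·R_E = 11 − 3.15×0.82 − 3.2×0.18 = 7.84 V.
V_CE = 7.84 V > 0.2 V confirms active-region operation.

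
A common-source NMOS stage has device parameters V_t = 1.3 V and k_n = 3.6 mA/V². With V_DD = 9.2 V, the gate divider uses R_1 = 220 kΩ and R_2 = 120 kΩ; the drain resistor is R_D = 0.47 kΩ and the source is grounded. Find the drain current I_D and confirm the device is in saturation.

I_D ≈ 6.8 mA

V_G = V_DD·R_2/(R_1+R_2) = 9.2×120/340 = 3.25 V. With the source grounded, V_GS = V_G = 3.25 V.
Assume saturation: I_D = (k_n/2)(V_GS − V_t)² = (3.6/2)×(3.25 − 1.3)² = 1.8×1.95² = 6.82 mA.
V_DS = V_DD − I_D·R_D = 9.2 − 6.82×0.47 = 5.99 V.
Saturation requires V_DS ≥ V_GS − V_t = 1.95 V; 5.99 ≥ 1.95 ✓.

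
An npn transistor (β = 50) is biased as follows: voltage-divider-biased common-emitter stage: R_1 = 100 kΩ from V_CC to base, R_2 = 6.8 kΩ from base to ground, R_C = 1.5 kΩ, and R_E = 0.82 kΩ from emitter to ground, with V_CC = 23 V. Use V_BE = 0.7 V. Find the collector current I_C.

I_C ≈ 0.79 mA

Thevenize the base divider: V_Th = V_CC·R_2/(R_1+R_2) = 23×6.8/107 = 1.46 V, R_Th = R_1‖R_2 = 6.37 kΩ.
Base-emitter loop: V_Th = I_B·R_Th + V_BE + (β+1)I_B·R_E, so I_B = (1.46 − 0.7) / (6.37 + 51×0.82) = 0.0159 mA.
I_C = β·I_B = 50×0.0159 = 0.793 mA, and I_E = (β+1)I_B = 0.809 mA.
V_CE = V_CC − I_C·R_C − I_E·R_E = 23 − 0.793×1.5 − 0.809×0.82 = 21.1 V.
V_CE = 21.1 V > 0.2 V confirms active-region operation.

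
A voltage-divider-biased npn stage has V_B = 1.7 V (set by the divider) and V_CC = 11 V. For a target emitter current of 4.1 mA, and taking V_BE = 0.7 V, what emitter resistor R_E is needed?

V_E = V_B − V_BE = 1.7 − 0.7 = 1 V.
R_E = V_E / I_E = 1 / 4.1 = 0.244 kΩ.

R_E ≈ 0.24 kΩ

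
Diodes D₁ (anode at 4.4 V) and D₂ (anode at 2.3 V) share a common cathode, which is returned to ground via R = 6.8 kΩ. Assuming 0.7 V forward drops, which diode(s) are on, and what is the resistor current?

Assume both conduct. Then node N would need to be at both 4.4−0.7 = 3.7 V and 2.3−0.7 = 1.6 V, which is impossible.
Assume only D₁ conducts: V_N = 4.4 − 0.7 = 3.7 V, so I_R = 3.7/6.8 = 0.544 mA.
Check D₂: its anode-to-cathode voltage is 2.3 − 3.7 = -1.4 V < 0.7 V, so it is off. The assumption is consistent.

Only D₁ conducts; I_R ≈ 0.54 mA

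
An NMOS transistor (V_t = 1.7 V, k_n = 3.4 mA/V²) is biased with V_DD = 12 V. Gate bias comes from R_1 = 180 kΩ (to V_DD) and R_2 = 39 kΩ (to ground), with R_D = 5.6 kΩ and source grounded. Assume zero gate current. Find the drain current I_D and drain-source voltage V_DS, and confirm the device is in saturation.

I_D ≈ 0.32 mA, V_DS ≈ 10 V

V_G = V_DD·R_2/(R_1+R_2) = 12×39/219 = 2.14 V. With the source grounded, V_GS = V_G = 2.14 V.
Assume saturation: I_D = (k_n/2)(V_GS − V_t)² = (3.4/2)×(2.14 − 1.7)² = 1.7×0.437² = 0.325 mA.
V_DS = V_DD − I_D·R_D = 12 − 0.325×5.6 = 10.2 V.
Saturation requires V_DS ≥ V_GS − V_t = 0.437 V; 10.2 ≥ 0.437 ✓.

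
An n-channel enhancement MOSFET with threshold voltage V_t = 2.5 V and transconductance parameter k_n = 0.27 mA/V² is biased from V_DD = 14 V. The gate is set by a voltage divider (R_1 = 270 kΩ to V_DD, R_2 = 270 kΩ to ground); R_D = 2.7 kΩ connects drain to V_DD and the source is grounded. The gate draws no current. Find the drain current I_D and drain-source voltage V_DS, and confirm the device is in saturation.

I_D ≈ 2.7 mA, V_DS ≈ 6.6 V

V_G = V_DD·R_2/(R_1+R_2) = 14×270/540 = 7 V. With the source grounded, V_GS = V_G = 7 V.
Assume saturation: I_D = (k_n/2)(V_GS − V_t)² = (0.27/2)×(7 − 2.5)² = 0.135×4.5² = 2.73 mA.
V_DS = V_DD − I_D·R_D = 14 − 2.73×2.7 = 6.62 V.
Saturation requires V_DS ≥ V_GS − V_t = 4.5 V; 6.62 ≥ 4.5 ✓.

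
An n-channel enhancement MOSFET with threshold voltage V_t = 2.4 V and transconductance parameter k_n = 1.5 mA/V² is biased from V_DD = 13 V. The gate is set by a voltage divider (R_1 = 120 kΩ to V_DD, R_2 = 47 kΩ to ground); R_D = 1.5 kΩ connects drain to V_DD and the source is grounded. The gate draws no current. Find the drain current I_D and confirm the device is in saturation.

I_D ≈ 1.2 mA

V_G = V_DD·R_2/(R_1+R_2) = 13×47/167 = 3.66 V. With the source grounded, V_GS = V_G = 3.66 V.
Assume saturation: I_D = (k_n/2)(V_GS − V_t)² = (1.5/2)×(3.66 − 2.4)² = 0.75×1.26² = 1.19 mA.
V_DS = V_DD − I_D·R_D = 13 − 1.19×1.5 = 11.2 V.
Saturation requires V_DS ≥ V_GS − V_t = 1.26 V; 11.2 ≥ 1.26 ✓.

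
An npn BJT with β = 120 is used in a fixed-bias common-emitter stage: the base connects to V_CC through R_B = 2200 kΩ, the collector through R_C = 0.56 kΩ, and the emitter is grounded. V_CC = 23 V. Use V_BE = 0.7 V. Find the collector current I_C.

I_C ≈ 1.2 mA

Base loop: V_CC = I_B·R_B + V_BE, so I_B = (23 − 0.7)/2200 kΩ = 0.0101 mA.
In the active region I_C = β·I_B = 120 × 0.0101 = 1.22 mA.
Collector loop: V_CE = V_CC − I_C·R_C = 23 − 1.22×0.56 = 22.3 V.
Since V_CE = 22.3 V > V_CE(sat) ≈ 0.2 V, the transistor is in the active region as assumed.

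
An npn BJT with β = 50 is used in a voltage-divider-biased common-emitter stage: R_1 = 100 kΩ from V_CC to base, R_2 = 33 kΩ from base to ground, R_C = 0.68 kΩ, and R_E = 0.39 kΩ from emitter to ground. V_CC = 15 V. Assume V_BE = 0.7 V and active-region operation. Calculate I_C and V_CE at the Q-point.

Thevenize the base divider: V_Th = V_CC·R_2/(R_1+R_2) = 15×33/133 = 3.72 V, R_Th = R_1‖R_2 = 24.8 kΩ.
Base-emitter loop: V_Th = I_B·R_Th + V_BE + (β+1)I_B·R_E, so I_B = (3.72 − 0.7) / (24.8 + 51×0.39) = 0.0676 mA.
I_C = β·I_B = 50×0.0676 = 3.38 mA, and I_E = (β+1)I_B = 3.45 mA.
V_CE = V_CC − I_C·R_C − I_E·R_E = 15 − 3.38×0.68 − 3.45×0.39 = 11.4 V.
V_CE = 11.4 V > 0.2 V confirms active-region operation.

I_C ≈ 3.4 mA, V_CE ≈ 11 V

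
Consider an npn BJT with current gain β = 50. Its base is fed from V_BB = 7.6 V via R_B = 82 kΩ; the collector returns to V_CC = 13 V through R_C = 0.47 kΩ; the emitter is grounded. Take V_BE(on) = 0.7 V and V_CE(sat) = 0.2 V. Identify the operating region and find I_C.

Assume active. Base-emitter loop: I_B = (V_BB − V_BE)/R_B = (7.6 − 0.7)/82 = 0.0841 mA.
I_C = β·I_B = 50×0.0841 = 4.21 mA.
V_CE = V_CC − I_C·R_C = 13 − 4.21×0.47 = 11 V > V_CE(sat), so the active-region assumption holds.

active; I_C ≈ 4.2 mA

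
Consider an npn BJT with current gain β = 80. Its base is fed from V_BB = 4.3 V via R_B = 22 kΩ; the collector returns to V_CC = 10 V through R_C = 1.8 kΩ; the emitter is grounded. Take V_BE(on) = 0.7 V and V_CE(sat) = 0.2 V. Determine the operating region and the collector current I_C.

Assume active: I_B = (4.3 − 0.7)/22 = 0.164 mA, giving I_C = β·I_B = 13.1 mA.
But then V_CE = 10 − 13.1×1.8 = -13.6 V < V_CE(sat) = 0.2 V — impossible in the active region.
So the transistor is saturated. With V_CE = 0.2 V, I_C = (V_CC − 0.2)/R_C = 9.8/1.8 = 5.44 mA.
Check: β·I_B = 13.1 mA > I_C = 5.44 mA, confirming saturation.

saturation; I_C ≈ 5.4 mA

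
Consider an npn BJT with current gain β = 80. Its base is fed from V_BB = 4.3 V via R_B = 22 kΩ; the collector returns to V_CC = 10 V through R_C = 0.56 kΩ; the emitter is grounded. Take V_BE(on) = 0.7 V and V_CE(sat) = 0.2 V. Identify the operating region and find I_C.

active; I_C ≈ 13 mA

Assume active. Base-emitter loop: I_B = (V_BB − V_BE)/R_B = (4.3 − 0.7)/22 = 0.164 mA.
I_C = β·I_B = 80×0.164 = 13.1 mA.
V_CE = V_CC − I_C·R_C = 10 − 13.1×0.56 = 2.67 V > V_CE(sat), so the active-region assumption holds.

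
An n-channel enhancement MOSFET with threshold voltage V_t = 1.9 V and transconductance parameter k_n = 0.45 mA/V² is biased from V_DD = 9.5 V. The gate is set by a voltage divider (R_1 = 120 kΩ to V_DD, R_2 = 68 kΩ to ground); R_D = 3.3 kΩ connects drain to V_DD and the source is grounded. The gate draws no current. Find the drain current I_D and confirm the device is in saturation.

I_D ≈ 0.53 mA

V_G = V_DD·R_2/(R_1+R_2) = 9.5×68/188 = 3.44 V. With the source grounded, V_GS = V_G = 3.44 V.
Assume saturation: I_D = (k_n/2)(V_GS − V_t)² = (0.45/2)×(3.44 − 1.9)² = 0.225×1.54² = 0.531 mA.
V_DS = V_DD − I_D·R_D = 9.5 − 0.531×3.3 = 7.75 V.
Saturation requires V_DS ≥ V_GS − V_t = 1.54 V; 7.75 ≥ 1.54 ✓.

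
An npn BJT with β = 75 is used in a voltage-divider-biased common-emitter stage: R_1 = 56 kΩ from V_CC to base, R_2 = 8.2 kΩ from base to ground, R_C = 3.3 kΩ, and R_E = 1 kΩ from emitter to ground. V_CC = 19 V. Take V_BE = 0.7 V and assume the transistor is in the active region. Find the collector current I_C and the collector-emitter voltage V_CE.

Thevenize the base divider: V_Th = V_CC·R_2/(R_1+R_2) = 19×8.2/64.2 = 2.43 V, R_Th = R_1‖R_2 = 7.15 kΩ.
Base-emitter loop: V_Th = I_B·R_Th + V_BE + (β+1)I_B·R_E, so I_B = (2.43 − 0.7) / (7.15 + 76×1) = 0.0208 mA.
I_C = β·I_B = 75×0.0208 = 1.56 mA, and I_E = (β+1)I_B = 1.58 mA.
V_CE = V_CC − I_C·R_C − I_E·R_E = 19 − 1.56×3.3 − 1.58×1 = 12.3 V.
V_CE = 12.3 V > 0.2 V confirms active-region operation.

I_C ≈ 1.6 mA, V_CE ≈ 12 V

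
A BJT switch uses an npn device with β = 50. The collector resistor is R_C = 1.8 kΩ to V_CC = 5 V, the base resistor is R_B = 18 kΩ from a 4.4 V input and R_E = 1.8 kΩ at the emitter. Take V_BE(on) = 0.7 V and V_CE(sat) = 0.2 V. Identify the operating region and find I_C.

Assume active: I_B = (4.4 − 0.7)/(18 + 51×1.8) = 0.0337 mA, I_C = β·I_B = 1.68 mA.
Then V_CE = 5 − 1.68×1.8 − 1.72×1.8 = -1.13 V < 0.2 V — the active assumption fails.
Re-solve with V_CE = 0.2 V. KCL at the emitter: V_E/R_E = (V_BB−0.7−V_E)/R_B + (V_CC−0.2−V_E)/R_C, giving V_E = 2.46 V.
I_C = (V_CC − 0.2 − V_E)/R_C = (4.8 − 2.46)/1.8 = 1.3 mA.
Check: I_B = (3.7 − 2.46)/18 = 0.0688 mA, and β·I_B = 3.44 mA > I_C, confirming saturation.

saturation; I_C ≈ 1.3 mA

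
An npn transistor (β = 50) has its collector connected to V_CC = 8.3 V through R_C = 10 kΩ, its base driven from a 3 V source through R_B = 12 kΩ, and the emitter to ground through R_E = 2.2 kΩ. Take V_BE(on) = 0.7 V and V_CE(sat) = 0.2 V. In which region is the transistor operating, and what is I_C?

saturation; I_C ≈ 0.65 mA

Assume active: I_B = (3 − 0.7)/(12 + 51×2.2) = 0.0185 mA, I_C = β·I_B = 0.926 mA.
Then V_CE = 8.3 − 0.926×10 − 0.944×2.2 = -3.04 V < 0.2 V — the active assumption fails.
Re-solve with V_CE = 0.2 V. KCL at the emitter: V_E/R_E = (V_BB−0.7−V_E)/R_B + (V_CC−0.2−V_E)/R_C, giving V_E = 1.57 V.
I_C = (V_CC − 0.2 − V_E)/R_C = (8.1 − 1.57)/10 = 0.653 mA.
Check: I_B = (2.3 − 1.57)/12 = 0.0608 mA, and β·I_B = 3.04 mA > I_C, confirming saturation.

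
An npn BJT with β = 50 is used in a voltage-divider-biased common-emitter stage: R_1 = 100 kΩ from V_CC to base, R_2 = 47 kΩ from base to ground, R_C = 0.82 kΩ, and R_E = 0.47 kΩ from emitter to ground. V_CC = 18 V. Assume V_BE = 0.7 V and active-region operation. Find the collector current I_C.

I_C ≈ 4.5 mA

Thevenize the base divider: V_Th = V_CC·R_2/(R_1+R_2) = 18×47/147 = 5.76 V, R_Th = R_1‖R_2 = 32 kΩ.
Base-emitter loop: V_Th = I_B·R_Th + V_BE + (β+1)I_B·R_E, so I_B = (5.76 − 0.7) / (32 + 51×0.47) = 0.0904 mA.
I_C = β·I_B = 50×0.0904 = 4.52 mA, and I_E = (β+1)I_B = 4.61 mA.
V_CE = V_CC − I_C·R_C − I_E·R_E = 18 − 4.52×0.82 − 4.61×0.47 = 12.1 V.
V_CE = 12.1 V > 0.2 V confirms active-region operation.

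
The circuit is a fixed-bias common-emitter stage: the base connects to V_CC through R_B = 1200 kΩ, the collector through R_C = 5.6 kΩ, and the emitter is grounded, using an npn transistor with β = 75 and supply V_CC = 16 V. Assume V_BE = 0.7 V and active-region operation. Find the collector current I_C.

Base loop: V_CC = I_B·R_B + V_BE, so I_B = (16 − 0.7)/1200 kΩ = 0.0128 mA.
In the active region I_C = β·I_B = 75 × 0.0128 = 0.956 mA.
Collector loop: V_CE = V_CC − I_C·R_C = 16 − 0.956×5.6 = 10.6 V.
Since V_CE = 10.6 V > V_CE(sat) ≈ 0.2 V, the transistor is in the active region as assumed.

I_C ≈ 0.96 mA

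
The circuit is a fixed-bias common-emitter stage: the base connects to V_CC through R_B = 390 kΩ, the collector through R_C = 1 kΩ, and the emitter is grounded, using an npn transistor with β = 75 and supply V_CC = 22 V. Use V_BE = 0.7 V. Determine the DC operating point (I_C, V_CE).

I_C ≈ 4.1 mA, V_CE ≈ 18 V

Base loop: V_CC = I_B·R_B + V_BE, so I_B = (22 − 0.7)/390 kΩ = 0.0546 mA.
In the active region I_C = β·I_B = 75 × 0.0546 = 4.1 mA.
Collector loop: V_CE = V_CC − I_C·R_C = 22 − 4.1×1 = 17.9 V.
Since V_CE = 17.9 V > V_CE(sat) ≈ 0.2 V, the transistor is in the active region as assumed.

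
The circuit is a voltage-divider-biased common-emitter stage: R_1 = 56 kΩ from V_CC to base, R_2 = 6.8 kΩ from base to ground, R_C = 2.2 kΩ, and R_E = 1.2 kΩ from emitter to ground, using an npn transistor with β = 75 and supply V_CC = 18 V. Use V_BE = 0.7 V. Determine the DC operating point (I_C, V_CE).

I_C ≈ 0.96 mA, V_CE ≈ 15 V

Thevenize the base divider: V_Th = V_CC·R_2/(R_1+R_2) = 18×6.8/62.8 = 1.95 V, R_Th = R_1‖R_2 = 6.06 kΩ.
Base-emitter loop: V_Th = I_B·R_Th + V_BE + (β+1)I_B·R_E, so I_B = (1.95 − 0.7) / (6.06 + 76×1.2) = 0.0128 mA.
I_C = β·I_B = 75×0.0128 = 0.963 mA, and I_E = (β+1)I_B = 0.976 mA.
V_CE = V_CC − I_C·R_C − I_E·R_E = 18 − 0.963×2.2 − 0.976×1.2 = 14.7 V.
V_CE = 14.7 V > 0.2 V confirms active-region operation.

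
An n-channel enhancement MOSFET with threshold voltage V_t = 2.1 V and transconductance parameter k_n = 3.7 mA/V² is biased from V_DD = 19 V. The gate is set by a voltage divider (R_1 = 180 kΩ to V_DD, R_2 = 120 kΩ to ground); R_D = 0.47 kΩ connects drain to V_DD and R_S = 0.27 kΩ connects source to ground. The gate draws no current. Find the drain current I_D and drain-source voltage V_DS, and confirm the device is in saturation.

V_G = V_DD·R_2/(R_1+R_2) = 19×120/300 = 7.6 V.
Assume saturation: I_D = (k_n/2)(V_GS − V_t)² with V_GS = V_G − I_D·R_S = 7.6 − 0.27·I_D.
Substituting gives 0.135·I_D² − 6.49·I_D + 56 = 0, with roots I_D = 11.2 or 36.9 mA.
The root I_D = 36.9 mA gives V_GS = -2.37 V ≤ V_t, so take I_D = 11.2 mA.
Then V_GS = 4.56 V and V_DS = V_DD − I_D(R_D+R_S) = 19 − 11.2×0.74 = 10.7 V.
Saturation requires V_DS ≥ V_GS − V_t = 2.46 V; 10.7 ≥ 2.46 ✓.

I_D ≈ 11 mA, V_DS ≈ 11 V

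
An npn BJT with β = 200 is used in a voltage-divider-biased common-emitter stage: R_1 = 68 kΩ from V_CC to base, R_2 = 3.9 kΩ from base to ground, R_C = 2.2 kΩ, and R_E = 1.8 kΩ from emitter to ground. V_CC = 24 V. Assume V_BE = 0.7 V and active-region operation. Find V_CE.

V_CE ≈ 23 V

Thevenize the base divider: V_Th = V_CC·R_2/(R_1+R_2) = 24×3.9/71.9 = 1.3 V, R_Th = R_1‖R_2 = 3.69 kΩ.
Base-emitter loop: V_Th = I_B·R_Th + V_BE + (β+1)I_B·R_E, so I_B = (1.3 − 0.7) / (3.69 + 201×1.8) = 0.00165 mA.
I_C = β·I_B = 200×0.00165 = 0.329 mA, and I_E = (β+1)I_B = 0.331 mA.
V_CE = V_CC − I_C·R_C − I_E·R_E = 24 − 0.329×2.2 − 0.331×1.8 = 22.7 V.
V_CE = 22.7 V > 0.2 V confirms active-region operation.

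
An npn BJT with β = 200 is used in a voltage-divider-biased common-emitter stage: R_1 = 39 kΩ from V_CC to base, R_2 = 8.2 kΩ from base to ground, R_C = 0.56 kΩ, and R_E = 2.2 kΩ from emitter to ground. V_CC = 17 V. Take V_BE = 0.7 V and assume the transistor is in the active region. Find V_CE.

Thevenize the base divider: V_Th = V_CC·R_2/(R_1+R_2) = 17×8.2/47.2 = 2.95 V, R_Th = R_1‖R_2 = 6.78 kΩ.
Base-emitter loop: V_Th = I_B·R_Th + V_BE + (β+1)I_B·R_E, so I_B = (2.95 − 0.7) / (6.78 + 201×2.2) = 0.00502 mA.
I_C = β·I_B = 200×0.00502 = 1 mA, and I_E = (β+1)I_B = 1.01 mA.
V_CE = V_CC − I_C·R_C − I_E·R_E = 17 − 1×0.56 − 1.01×2.2 = 14.2 V.
V_CE = 14.2 V > 0.2 V confirms active-region operation.

V_CE ≈ 14 V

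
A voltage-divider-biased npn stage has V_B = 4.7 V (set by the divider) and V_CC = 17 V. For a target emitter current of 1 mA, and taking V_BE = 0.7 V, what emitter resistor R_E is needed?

R_E ≈ 4 kΩ

V_E = V_B − V_BE = 4.7 − 0.7 = 4 V.
R_E = V_E / I_E = 4 / 1 = 4 kΩ.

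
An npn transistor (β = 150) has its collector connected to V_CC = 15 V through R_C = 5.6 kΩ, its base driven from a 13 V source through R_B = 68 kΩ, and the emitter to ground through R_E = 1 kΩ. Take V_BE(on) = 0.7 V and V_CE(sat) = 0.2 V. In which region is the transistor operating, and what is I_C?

saturation; I_C ≈ 2.2 mA

Assume active: I_B = (13 − 0.7)/(68 + 151×1) = 0.0562 mA, I_C = β·I_B = 8.42 mA.
Then V_CE = 15 − 8.42×5.6 − 8.48×1 = -40.7 V < 0.2 V — the active assumption fails.
Re-solve with V_CE = 0.2 V. KCL at the emitter: V_E/R_E = (V_BB−0.7−V_E)/R_B + (V_CC−0.2−V_E)/R_C, giving V_E = 2.37 V.
I_C = (V_CC − 0.2 − V_E)/R_C = (14.8 − 2.37)/5.6 = 2.22 mA.
Check: I_B = (12.3 − 2.37)/68 = 0.146 mA, and β·I_B = 21.9 mA > I_C, confirming saturation.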